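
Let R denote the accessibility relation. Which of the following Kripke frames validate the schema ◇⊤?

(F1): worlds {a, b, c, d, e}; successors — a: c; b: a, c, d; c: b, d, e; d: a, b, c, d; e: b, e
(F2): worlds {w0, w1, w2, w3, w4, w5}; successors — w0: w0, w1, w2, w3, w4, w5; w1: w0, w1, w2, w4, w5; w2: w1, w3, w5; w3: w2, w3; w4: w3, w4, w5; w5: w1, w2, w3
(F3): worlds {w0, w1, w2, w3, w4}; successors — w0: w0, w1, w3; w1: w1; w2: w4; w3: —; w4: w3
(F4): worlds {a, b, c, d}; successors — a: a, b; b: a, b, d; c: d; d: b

The schema corresponds to seriality: ∀x ∃y Rxy.
(F1): holds.
(F2): holds.
(F3): fails — world w3 has no successor.
(F4): holds.

(F1), (F2), (F4)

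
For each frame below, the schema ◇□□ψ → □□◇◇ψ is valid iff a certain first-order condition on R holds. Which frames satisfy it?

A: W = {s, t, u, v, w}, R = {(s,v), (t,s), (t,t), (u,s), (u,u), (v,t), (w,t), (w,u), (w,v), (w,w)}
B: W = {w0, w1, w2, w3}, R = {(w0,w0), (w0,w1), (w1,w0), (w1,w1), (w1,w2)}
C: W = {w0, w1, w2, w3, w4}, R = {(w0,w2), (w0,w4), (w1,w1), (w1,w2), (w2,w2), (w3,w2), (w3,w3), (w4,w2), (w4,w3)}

The schema corresponds to a generalized confluence (Geach) condition: ∀x ∀y ∀z ((xRy ∧ xR²z) → ∃w (yR²w ∧ zR²w)).
A: fails — uRs, uR²u but no w* with sR²w* and uR²w*.
B: fails — w0Rw0, w0R²w2 but no w with w0R²w and w2R²w.
C: condition met.
Valid on: C.

C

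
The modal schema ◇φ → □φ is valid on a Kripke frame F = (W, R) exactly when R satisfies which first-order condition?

partial functionality

This schema is the CD axiom.
Its frame correspondent is partial functionality — ∀x ∀y ∀z (Rxy ∧ Rxz → y = z).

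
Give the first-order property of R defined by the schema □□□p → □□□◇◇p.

This is a Sahlqvist (Geach-type) schema ◇^0□^3p → □^3◇^2p.
Minimal-valuation argument: fix x; take any y with xR^0y and any z with xR^3z. Set V(p) to the set of worlds R-reachable from y in exactly 3 steps. Then □^3p holds at y, so the antecedent holds at x; validity forces ◇^2p at z, giving a w with zR^2w and yR^3w.
First-order correspondent: ∀x ∀z (xR³z → ∃w (xR³w ∧ zR²w)).

∀x ∀z (xR³z → ∃w (xR³w ∧ zR²w))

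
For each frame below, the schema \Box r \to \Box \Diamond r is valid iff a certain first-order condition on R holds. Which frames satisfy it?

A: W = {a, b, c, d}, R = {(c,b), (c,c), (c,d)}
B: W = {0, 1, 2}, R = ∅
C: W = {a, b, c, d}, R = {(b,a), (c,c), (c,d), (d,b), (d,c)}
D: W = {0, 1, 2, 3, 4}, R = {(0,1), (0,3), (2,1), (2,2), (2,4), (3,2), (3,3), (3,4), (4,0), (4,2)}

Frame correspondent (Sahlqvist): \forall x \forall z (xRz \to \exists w (xRw \wedge zRw)) — i.e. a generalized confluence (Geach) condition.
A: fails — cRb but no w with cRw and bRw.
B: ✓.
C: fails — bRa but no w with bRw and aRw.
D: fails — 0R1 but no w with 0Rw and 1Rw.
Valid on: B.

B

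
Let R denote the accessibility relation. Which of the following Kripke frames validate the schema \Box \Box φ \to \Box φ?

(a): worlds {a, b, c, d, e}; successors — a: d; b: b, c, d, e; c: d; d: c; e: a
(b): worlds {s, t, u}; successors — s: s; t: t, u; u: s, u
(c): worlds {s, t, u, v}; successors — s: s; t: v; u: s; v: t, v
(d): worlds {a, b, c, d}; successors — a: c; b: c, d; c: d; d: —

The schema corresponds to density: \forall x \forall y (Rxy \to \exists z (Rxz \wedge Rzy)).
(a): fails — Rcd but no z with Rcz and Rzd.
(b): satisfies the condition.
(c): satisfies the condition.
(d): fails — Rac but no z with Raz and Rzc.

(b), (c)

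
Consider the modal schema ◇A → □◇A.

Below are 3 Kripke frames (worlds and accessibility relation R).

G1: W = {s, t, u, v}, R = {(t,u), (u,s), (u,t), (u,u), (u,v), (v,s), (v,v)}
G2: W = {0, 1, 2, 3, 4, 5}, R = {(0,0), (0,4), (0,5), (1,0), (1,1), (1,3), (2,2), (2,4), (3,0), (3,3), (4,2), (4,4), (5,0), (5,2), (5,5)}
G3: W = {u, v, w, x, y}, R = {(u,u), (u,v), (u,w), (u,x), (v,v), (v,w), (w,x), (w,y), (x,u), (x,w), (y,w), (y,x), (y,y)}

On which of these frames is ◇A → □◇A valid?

none

The schema corresponds to the Euclidean property: ∀x ∀y ∀z (Rxy ∧ Rxz → Ryz).
G1: fails — Ruv and Rut but not Rvt.
G2: fails — R04 and R00 but not R40.
G3: fails — Ruv and Ruu but not Rvu.
Valid on no frame.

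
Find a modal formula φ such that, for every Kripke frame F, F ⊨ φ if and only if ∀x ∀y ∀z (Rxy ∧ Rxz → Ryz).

◇s → □◇s

This is the Euclidean property; the standard corresponding axiom is 5: ◇s → □◇s.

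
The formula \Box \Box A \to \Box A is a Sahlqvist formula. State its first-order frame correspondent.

density: \forall x \forall y (Rxy \to \exists z (Rxz \wedge Rzy))

Suppose □□A→□A is valid. Take Rxy and set V(A)={w : xR²w}. Then □□A at x, so □A at x, so A at y, i.e. ∃z(Rxz∧Rzy).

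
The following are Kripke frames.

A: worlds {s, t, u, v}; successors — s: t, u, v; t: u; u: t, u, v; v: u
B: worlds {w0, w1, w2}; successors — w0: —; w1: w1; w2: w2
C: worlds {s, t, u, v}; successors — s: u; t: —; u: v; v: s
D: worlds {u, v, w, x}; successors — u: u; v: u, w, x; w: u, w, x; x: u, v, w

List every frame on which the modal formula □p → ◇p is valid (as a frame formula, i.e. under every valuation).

A, D

The schema corresponds to seriality: ∀x ∃y Rxy.
A: ✓.
B: fails — world w0 has no successor.
C: fails — world t has no successor.
D: ✓.
Valid on: A, D.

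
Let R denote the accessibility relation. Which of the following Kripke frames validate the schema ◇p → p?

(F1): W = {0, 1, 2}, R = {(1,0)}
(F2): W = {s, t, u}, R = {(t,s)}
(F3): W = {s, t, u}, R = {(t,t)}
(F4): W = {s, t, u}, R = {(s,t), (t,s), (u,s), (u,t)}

(F3)

This is the axiom for a generalized confluence (Geach) condition; its first-order frame correspondent is ∀x ∀y (xRy → ∃w (y = w ∧ x = w)).
(F1): fails — 1R0 but 0 ≠ 1.
(F2): fails — tRs but s ≠ t.
(F3): satisfies the condition.
(F4): fails — sRt but t ≠ s.
Valid on: (F3).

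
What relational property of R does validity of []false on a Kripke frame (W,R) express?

□⊥ is valid iff no world has any successor (otherwise □⊥ fails at any world with one).
The converse is a direct semantic check.
Frame condition: forall x forall y ~Rxy.

emptiness of R: forall x forall y ~Rxy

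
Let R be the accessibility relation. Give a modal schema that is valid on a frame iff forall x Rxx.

This is reflexivity; the standard corresponding axiom is T: □s → s.

□s → s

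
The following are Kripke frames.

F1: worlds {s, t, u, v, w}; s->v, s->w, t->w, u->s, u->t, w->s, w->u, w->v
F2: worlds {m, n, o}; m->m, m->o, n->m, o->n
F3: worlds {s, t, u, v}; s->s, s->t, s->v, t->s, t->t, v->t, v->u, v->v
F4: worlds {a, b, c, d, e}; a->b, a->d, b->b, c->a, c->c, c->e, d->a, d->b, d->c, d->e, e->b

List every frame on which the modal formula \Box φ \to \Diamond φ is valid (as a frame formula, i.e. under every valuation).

F2, F4

The schema corresponds to seriality: \forall x \exists y Rxy.
F1: fails — world v has no successor.
F2: condition met.
F3: fails — world u has no successor.
F4: condition met.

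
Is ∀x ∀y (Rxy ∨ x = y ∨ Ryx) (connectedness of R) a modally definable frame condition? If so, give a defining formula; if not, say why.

No

Modal frame validity is preserved under disjoint unions.
Take 3 disjoint single-world reflexive frames: each is trivially connected, but their disjoint union has 3 worlds with no edge between distinct components, so it is not connected.
So the class is not modally definable.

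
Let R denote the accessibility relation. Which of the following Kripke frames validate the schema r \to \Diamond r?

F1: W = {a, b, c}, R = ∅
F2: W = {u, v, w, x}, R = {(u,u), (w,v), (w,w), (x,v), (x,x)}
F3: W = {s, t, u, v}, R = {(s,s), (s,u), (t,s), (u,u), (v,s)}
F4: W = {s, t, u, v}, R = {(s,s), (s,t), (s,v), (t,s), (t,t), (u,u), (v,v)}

The schema corresponds to reflexivity: \forall x Rxx.
F1: fails — world a does not see itself.
F2: fails — world v does not see itself.
F3: fails — world t does not see itself.
F4: holds.

F4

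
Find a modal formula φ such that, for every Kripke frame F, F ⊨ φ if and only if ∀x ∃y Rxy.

A defining formula is □q → ◇q (the D axiom).
Suppose □q→◇q is valid. At any x set V(q)=W. Then □q at x, so ◇q at x, so x has a successor.

□q → ◇q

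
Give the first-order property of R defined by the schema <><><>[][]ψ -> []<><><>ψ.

forall x forall y forall z ((x R^3 y & xRz) -> exists w (y R^2 w & z R^3 w))

This is a Sahlqvist (Geach-type) schema ◇^3□^2ψ → □^1◇^3ψ.
First-order correspondent: forall x forall y forall z ((x R^3 y & xRz) -> exists w (y R^2 w & z R^3 w)).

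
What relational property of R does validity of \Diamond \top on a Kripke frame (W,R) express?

◇⊤ holds at w iff w has a successor, so frame-validity of ◇⊤ is exactly seriality. Equivalently via □ψ → ◇ψ:
Suppose □ψ→◇ψ is valid. At any x set V(ψ)=W. Then □ψ at x, so ◇ψ at x, so x has a successor.
Conversely, on a frame with seriality the schema holds at every world under every valuation.
Frame condition: \forall x \exists y Rxy.

Seriality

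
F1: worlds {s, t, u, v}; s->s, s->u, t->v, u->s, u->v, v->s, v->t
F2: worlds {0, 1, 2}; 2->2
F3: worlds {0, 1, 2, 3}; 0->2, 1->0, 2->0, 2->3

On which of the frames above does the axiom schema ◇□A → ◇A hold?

F2

Frame correspondent (Sahlqvist): ∀x ∀y (xRy → ∃w (yRw ∧ xRw)) — i.e. a generalized confluence (Geach) condition.
F1: fails — tRv but no w with vRw and tRw.
F2: satisfies the condition.
F3: fails — 0R2 but no w with 2Rw and 0Rw.
Valid on: F2.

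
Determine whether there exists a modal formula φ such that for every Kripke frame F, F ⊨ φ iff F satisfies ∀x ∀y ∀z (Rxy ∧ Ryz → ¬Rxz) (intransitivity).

If a class were modally definable it would be closed under surjective bounded morphisms (Goldblatt–Thomason).
The 5-cycle (worlds a,b,c,d,e with a→b→c→d→e→a) is intransitive. Mapping every world to a single reflexive point • is a surjective bounded morphism; the reflexive point is not intransitive (R••∧R•• but R••).
So the class is not modally definable.

No — not modally definable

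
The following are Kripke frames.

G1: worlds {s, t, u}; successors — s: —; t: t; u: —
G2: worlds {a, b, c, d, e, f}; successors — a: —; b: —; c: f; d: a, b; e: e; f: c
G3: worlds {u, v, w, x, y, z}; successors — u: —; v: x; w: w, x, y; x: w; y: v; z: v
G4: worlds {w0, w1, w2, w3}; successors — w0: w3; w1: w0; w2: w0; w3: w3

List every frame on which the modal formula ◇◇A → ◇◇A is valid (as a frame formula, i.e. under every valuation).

The schema corresponds to a generalized confluence (Geach) condition: ∀x ∀y (xR²y → ∃w (y = w ∧ xR²w)).
G1: condition met.
G2: condition met.
G3: condition met.
G4: condition met.

G1, G2, G3, G4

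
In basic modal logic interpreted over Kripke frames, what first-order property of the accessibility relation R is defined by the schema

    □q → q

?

reflexivity

Suppose □q→q is valid. At any x set V(q)={w : Rxw}. Then □q holds at x, so q holds at x, i.e. Rxx.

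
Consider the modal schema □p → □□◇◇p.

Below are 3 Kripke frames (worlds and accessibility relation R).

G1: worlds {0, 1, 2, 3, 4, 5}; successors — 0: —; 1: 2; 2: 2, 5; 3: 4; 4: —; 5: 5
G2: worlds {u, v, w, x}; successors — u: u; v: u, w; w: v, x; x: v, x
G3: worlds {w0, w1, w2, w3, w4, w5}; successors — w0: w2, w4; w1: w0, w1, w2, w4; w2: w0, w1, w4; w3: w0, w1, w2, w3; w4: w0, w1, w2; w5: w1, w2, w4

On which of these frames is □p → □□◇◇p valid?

G3

This is the axiom for a generalized confluence (Geach) condition; its first-order frame correspondent is ∀x ∀z (xR²z → ∃w (xRw ∧ zR²w)).
G1: fails — 1R²5 but no w with 1Rw and 5R²w.
G2: fails — wR²u but no t with wRt and uR²t.
G3: condition met.
Valid on: G3.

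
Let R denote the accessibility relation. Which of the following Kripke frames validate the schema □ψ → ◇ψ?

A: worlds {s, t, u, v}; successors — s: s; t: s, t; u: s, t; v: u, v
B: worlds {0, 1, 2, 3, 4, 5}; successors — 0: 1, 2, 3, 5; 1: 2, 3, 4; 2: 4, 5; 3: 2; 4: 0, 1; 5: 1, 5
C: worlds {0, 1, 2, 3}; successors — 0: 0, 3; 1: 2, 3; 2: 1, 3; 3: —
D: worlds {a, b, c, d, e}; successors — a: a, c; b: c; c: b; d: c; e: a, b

Frame correspondent (Sahlqvist): ∀x ∃y Rxy — i.e. seriality.
A: holds.
B: holds.
C: fails — world 3 has no successor.
D: holds.

A, B, D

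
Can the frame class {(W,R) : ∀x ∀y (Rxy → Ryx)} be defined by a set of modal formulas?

Yes — defined by r → □◇r

The condition is symmetry. A defining modal formula is r → □◇r.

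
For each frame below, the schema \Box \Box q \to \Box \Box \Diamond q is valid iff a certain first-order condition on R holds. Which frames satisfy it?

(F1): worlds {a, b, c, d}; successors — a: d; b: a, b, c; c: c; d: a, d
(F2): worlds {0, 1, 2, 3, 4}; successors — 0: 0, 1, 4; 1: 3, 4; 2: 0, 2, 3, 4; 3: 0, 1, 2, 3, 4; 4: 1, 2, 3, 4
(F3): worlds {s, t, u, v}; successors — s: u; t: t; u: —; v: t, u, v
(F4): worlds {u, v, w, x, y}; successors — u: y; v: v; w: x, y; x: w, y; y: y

Frame correspondent (Sahlqvist): \forall x \forall z (x R^2 z \to \exists w (x R^2 w \wedge zRw)) — i.e. a generalized confluence (Geach) condition.
(F1): condition met.
(F2): condition met.
(F3): fails — vR²u but no w with vR²w and uRw.
(F4): condition met.
Valid on: (F1), (F2), (F4).

(F1), (F2), (F4)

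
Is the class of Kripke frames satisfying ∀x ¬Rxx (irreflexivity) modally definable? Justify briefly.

No

Any modally definable frame class is closed under surjective bounded morphisms.
The 5-cycle (worlds w0,w1,w2,w3,w4 with w0→w1→w2→w3→w4→w0) is irreflexive, and the map sending every world to a single reflexive point • is a surjective bounded morphism (forth: every edge maps to (•,•); back: every world has a successor). So any modal formula valid on the 5-cycle is also valid on the reflexive point, which is not irreflexive.
So no modal formula (or set of formulas) defines exactly the irreflexive frames.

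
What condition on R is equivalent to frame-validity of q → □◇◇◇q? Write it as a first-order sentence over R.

∀x ∀z (xRz → ∃w (x = w ∧ zR³w))

This is a Sahlqvist (Geach-type) schema ◇^0□^0q → □^1◇^3q.
Minimal-valuation argument: fix x; take any y with xR^0y and any z with xR^1z. Set V(q) to the set of worlds R-reachable from y in exactly 0 steps. Then □^0q holds at y, so the antecedent holds at x; validity forces ◇^3q at z, giving a w with zR^3w and yR^0w.
First-order correspondent: ∀x ∀z (xRz → ∃w (x = w ∧ zR³w)).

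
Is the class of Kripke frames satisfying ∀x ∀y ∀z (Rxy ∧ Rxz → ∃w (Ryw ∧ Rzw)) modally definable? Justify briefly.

Yes, by ◇□r → □◇r

This is a Sahlqvist condition; the .2 axiom ◇□r → □◇r defines it.
Suppose ◇□r→□◇r is valid. Take Rxy, Rxz and set V(r)={w : Ryw}. Then □r at y so ◇□r at x, so □◇r at x, so ◇r at z, giving w with Rzw and Ryw.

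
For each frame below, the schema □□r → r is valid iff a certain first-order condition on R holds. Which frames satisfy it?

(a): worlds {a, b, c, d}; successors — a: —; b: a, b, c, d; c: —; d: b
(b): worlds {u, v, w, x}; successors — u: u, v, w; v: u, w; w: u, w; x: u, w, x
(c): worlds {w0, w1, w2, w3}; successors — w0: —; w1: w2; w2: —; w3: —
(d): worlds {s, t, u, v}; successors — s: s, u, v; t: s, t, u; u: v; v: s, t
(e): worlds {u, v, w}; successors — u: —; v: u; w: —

This is the axiom for a generalized confluence (Geach) condition; its first-order frame correspondent is ∀x ∃w (xR²w ∧ x = w).
(a): fails — at a but no w with aR²w and a=w.
(b): condition met.
(c): fails — at w0 but no w with w0R²w and w0=w.
(d): fails — at u but no w with uR²w and u=w.
(e): fails — at u but no t with uR²t and u=t.
Valid on: (b).

(b)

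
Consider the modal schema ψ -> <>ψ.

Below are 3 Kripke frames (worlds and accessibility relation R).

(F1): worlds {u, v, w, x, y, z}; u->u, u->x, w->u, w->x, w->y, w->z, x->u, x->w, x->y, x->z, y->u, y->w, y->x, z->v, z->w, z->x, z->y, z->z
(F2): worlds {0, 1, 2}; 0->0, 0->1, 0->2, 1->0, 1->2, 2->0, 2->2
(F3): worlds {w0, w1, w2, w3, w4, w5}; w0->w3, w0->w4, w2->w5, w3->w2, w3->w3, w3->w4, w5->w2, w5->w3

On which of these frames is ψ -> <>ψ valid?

This is the axiom for reflexivity; its first-order frame correspondent is forall x Rxx.
(F1): fails — world v does not see itself.
(F2): fails — world 1 does not see itself.
(F3): fails — world w0 does not see itself.

none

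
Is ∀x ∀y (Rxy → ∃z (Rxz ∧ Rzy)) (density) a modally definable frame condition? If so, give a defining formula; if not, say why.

Yes — defined by □□r → □r

The condition is density. A defining modal formula is □□r → □r.
Suppose □□r→□r is valid. Take Rxy and set V(r)={w : xR²w}. Then □□r at x, so □r at x, so r at y, i.e. ∃z(Rxz∧Rzy).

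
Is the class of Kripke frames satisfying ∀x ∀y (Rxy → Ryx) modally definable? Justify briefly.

Yes, by q → □◇q

This is a Sahlqvist condition; the B axiom q → □◇q defines it.
Suppose q→□◇q is valid. Take Rxy and set V(q)={x}. Then q at x, so □◇q at x, so ◇q at y, so some z with Ryz has q; z=x, i.e. Ryx.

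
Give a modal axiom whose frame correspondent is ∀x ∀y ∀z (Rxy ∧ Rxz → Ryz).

◇q → □◇q

The condition is the Euclidean property. The 5 schema ◇q → □◇q defines it.
Suppose ◇q→□◇q is valid. Take Rxy, Rxz and set V(q)={y}. Then ◇q at x, so □◇q at x, so ◇q at z, so some w with Rzw has q; w=y, i.e. Rzy. By symmetry of the argument, Ryz.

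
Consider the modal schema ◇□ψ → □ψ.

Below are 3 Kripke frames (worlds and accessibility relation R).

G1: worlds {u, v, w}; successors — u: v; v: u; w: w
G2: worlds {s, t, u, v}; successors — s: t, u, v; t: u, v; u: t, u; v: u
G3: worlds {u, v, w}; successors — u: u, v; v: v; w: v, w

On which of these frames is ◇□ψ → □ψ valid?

none

Frame correspondent (Sahlqvist): ∀x ∀y ∀z (Rxy ∧ Rxz → Ryz) — i.e. the Euclidean property.
G1: fails — Ruv and Ruv but not Rvv.
G2: fails — Rsv and Rsv but not Rvv.
G3: fails — Ruv and Ruu but not Rvu.
Valid on no frame.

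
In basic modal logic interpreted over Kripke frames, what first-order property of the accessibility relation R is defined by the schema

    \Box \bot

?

emptiness of R: \forall x \forall y \neg Rxy

□⊥ is valid iff no world has any successor (otherwise □⊥ fails at any world with one).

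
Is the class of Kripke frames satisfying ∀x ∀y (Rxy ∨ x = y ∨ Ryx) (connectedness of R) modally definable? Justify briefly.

Not modally definable

Any modally definable frame class is closed under disjoint unions.
Take 4 disjoint single-world reflexive frames: each is trivially connected, but their disjoint union has 4 worlds with no edge between distinct components, so it is not connected.
Hence connectedness of R is not modally definable.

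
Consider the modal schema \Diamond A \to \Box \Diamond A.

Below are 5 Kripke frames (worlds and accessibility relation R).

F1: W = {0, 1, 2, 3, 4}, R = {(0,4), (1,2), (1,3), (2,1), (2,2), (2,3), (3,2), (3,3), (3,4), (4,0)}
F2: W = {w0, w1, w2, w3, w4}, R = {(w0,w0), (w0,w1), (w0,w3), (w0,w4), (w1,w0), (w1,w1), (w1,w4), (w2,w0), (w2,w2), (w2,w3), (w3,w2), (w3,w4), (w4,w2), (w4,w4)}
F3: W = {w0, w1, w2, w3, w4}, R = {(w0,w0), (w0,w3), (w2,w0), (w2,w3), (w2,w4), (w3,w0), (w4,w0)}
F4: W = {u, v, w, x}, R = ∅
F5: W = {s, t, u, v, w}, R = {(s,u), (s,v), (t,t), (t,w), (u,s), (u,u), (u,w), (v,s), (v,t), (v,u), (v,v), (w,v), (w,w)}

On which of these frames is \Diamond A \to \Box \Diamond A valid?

F4

Frame correspondent (Sahlqvist): \forall x \forall y \forall z (Rxy \wedge Rxz \to Ryz) — i.e. the Euclidean property.
F1: fails — R04 and R04 but not R44.
F2: fails — Rw0w4 and Rw0w1 but not Rw4w1.
F3: fails — Rw0w3 and Rw0w3 but not Rw3w3.
F4: holds.
F5: fails — Rsu and Rsv but not Ruv.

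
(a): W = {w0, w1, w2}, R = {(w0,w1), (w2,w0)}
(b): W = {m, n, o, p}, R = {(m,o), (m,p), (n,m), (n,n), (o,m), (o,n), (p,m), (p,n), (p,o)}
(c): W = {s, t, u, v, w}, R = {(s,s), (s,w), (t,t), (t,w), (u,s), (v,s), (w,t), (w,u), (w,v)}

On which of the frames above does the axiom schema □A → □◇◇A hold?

(b)

Frame correspondent (Sahlqvist): ∀x ∀z (xRz → ∃w (xRw ∧ zR²w)) — i.e. a generalized confluence (Geach) condition.
(a): fails — w0Rw1 but no w with w0Rw and w1R²w.
(b): holds.
(c): fails — wRu but no w* with wRw* and uR²w*.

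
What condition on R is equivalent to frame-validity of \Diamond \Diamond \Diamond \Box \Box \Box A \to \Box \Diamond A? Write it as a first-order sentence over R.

This is a Sahlqvist (Geach-type) schema ◇^3□^3A → □^1◇^1A.
First-order correspondent: \forall x \forall y \forall z ((x R^3 y \wedge xRz) \to \exists w (y R^3 w \wedge zRw)).

\forall x \forall y \forall z ((x R^3 y \wedge xRz) \to \exists w (y R^3 w \wedge zRw))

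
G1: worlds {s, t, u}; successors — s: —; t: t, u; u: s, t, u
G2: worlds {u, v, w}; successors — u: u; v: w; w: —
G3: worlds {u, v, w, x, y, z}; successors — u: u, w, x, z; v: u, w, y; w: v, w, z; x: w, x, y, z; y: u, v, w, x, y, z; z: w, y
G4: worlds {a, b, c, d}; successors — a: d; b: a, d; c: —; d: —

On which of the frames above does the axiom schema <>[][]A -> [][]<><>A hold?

Frame correspondent (Sahlqvist): forall x forall y forall z ((xRy & x R^2 z) -> exists w (y R^2 w & z R^2 w)) — i.e. a generalized confluence (Geach) condition.
G1: fails — tRt, tR²s but no w with tR²w and sR²w.
G2: holds.
G3: holds.
G4: fails — bRa, bR²d but no w with aR²w and dR²w.
Valid on: G2, G3.

G2, G3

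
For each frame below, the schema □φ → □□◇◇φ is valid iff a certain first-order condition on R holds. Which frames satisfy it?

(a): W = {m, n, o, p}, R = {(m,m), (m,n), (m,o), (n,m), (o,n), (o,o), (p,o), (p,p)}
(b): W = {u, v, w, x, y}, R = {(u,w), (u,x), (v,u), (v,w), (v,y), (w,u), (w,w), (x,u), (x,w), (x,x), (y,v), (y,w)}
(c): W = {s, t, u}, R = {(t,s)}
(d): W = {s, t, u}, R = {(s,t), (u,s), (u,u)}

This is the axiom for a generalized confluence (Geach) condition; its first-order frame correspondent is ∀x ∀z (xR²z → ∃w (xRw ∧ zR²w)).
(a): condition met.
(b): condition met.
(c): condition met.
(d): fails — uR²s but no w with uRw and sR²w.

(a), (b), (c)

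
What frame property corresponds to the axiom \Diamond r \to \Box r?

Suppose ◇r→□r is valid. Take Rxy, Rxz and set V(r)={y}. Then ◇r at x, so □r at x, so r at z, i.e. z=y.
Conversely, on a frame with partial functionality the schema holds at every world under every valuation.
So the correspondent is partial functionality.

partial functionality: \forall x \forall y \forall z (Rxy \wedge Rxz \to y = z)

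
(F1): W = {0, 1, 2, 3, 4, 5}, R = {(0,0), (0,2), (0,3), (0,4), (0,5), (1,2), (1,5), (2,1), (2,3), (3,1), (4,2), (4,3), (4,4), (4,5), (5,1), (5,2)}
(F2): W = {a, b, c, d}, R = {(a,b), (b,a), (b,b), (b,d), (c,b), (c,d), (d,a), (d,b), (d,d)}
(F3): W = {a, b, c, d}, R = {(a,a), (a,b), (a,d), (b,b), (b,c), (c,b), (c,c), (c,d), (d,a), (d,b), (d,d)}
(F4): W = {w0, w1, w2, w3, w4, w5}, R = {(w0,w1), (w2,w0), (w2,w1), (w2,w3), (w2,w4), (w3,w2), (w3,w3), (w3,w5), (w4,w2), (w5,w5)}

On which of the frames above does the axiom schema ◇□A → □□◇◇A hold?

(F2), (F3)

This is the axiom for a generalized confluence (Geach) condition; its first-order frame correspondent is ∀x ∀y ∀z ((xRy ∧ xR²z) → ∃w (yRw ∧ zR²w)).
(F1): fails — 0R2, 0R²3 but no w with 2Rw and 3R²w.
(F2): condition met.
(F3): condition met.
(F4): fails — w2Rw0, w2R²w1 but no w with w0Rw and w1R²w.
Valid on: (F2), (F3).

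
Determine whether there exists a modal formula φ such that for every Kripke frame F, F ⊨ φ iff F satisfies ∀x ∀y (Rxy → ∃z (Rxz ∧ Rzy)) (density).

The condition is density. A defining modal formula is □□p → □p.
Suppose □□p→□p is valid. Take Rxy and set V(p)={w : xR²w}. Then □□p at x, so □p at x, so p at y, i.e. ∃z(Rxz∧Rzy).

Definable; □□p → □p defines it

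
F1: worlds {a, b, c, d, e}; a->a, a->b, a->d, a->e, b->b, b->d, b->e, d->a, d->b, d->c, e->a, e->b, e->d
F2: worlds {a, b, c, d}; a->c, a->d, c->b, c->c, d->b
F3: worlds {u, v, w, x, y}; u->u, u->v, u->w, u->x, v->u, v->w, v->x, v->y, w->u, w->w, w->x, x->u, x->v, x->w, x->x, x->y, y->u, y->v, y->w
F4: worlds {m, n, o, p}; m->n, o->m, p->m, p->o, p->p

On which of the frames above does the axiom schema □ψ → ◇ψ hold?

This is the axiom for seriality; its first-order frame correspondent is ∀x ∃y Rxy.
F1: fails — world c has no successor.
F2: fails — world b has no successor.
F3: holds.
F4: fails — world n has no successor.
Valid on: F3.

F3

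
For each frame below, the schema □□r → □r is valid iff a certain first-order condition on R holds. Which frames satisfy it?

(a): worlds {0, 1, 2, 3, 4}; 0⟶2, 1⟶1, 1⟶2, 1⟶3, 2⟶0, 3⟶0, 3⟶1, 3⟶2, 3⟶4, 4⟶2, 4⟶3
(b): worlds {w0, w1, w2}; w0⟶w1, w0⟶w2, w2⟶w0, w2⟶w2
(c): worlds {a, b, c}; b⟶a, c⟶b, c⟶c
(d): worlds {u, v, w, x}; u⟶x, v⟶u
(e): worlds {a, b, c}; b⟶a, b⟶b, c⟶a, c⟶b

Frame correspondent (Sahlqvist): ∀x ∀y (Rxy → ∃z (Rxz ∧ Rzy)) — i.e. density.
(a): fails — R34 but no z with R3z and Rz4.
(b): fails — Rw0w1 but no z with Rw0z and Rzw1.
(c): fails — Rba but no z with Rbz and Rza.
(d): fails — Rvu but no z with Rvz and Rzu.
(e): satisfies the condition.

(e)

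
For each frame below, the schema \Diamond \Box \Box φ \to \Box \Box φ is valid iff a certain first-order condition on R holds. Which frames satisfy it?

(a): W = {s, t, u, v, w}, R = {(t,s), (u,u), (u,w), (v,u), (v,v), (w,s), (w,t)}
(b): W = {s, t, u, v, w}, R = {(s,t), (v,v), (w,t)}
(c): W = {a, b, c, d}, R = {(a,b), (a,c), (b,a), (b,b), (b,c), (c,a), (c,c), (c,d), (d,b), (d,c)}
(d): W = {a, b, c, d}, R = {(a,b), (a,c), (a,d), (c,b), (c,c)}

The schema corresponds to a generalized confluence (Geach) condition: \forall x \forall y \forall z ((xRy \wedge x R^2 z) \to \exists w (y R^2 w \wedge z = w)).
(a): fails — uRw, uR²t but no w* with wR²w* and t=w*.
(b): ✓.
(c): ✓.
(d): fails — aRb, aR²b but no w with bR²w and b=w.
Valid on: (b), (c).

(b), (c)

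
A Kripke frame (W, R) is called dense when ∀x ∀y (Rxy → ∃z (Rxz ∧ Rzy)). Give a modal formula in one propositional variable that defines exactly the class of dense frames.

□□r → □r

A defining formula is □□r → □r (the C4 axiom).
Suppose □□r→□r is valid. Take Rxy and set V(r)={w : xR²w}. Then □□r at x, so □r at x, so r at y, i.e. ∃z(Rxz∧Rzy).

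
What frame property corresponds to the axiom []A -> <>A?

seriality

Suppose □A→◇A is valid. At any x set V(A)=W. Then □A at x, so ◇A at x, so x has a successor.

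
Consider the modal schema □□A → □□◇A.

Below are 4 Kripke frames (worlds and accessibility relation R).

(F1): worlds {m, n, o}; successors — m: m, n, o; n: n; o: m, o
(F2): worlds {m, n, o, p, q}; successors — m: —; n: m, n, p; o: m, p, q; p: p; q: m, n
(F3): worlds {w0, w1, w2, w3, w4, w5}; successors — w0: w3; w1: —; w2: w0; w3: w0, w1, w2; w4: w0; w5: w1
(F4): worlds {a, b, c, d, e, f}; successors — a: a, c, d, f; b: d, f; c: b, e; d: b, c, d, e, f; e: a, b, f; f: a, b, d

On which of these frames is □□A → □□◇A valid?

(F1), (F4)

Frame correspondent (Sahlqvist): ∀x ∀z (xR²z → ∃w (xR²w ∧ zRw)) — i.e. a generalized confluence (Geach) condition.
(F1): holds.
(F2): fails — nR²m but no w with nR²w and mRw.
(F3): fails — w0R²w0 but no w with w0R²w and w0Rw.
(F4): holds.
Valid on: (F1), (F4).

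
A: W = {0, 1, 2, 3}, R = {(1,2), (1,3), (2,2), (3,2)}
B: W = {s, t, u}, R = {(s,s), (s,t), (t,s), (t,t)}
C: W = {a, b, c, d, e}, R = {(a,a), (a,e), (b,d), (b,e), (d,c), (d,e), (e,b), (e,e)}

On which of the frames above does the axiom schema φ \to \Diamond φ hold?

The schema corresponds to reflexivity: \forall x Rxx.
A: fails — world 0 does not see itself.
B: fails — world u does not see itself.
C: fails — world b does not see itself.
Valid on no frame.

none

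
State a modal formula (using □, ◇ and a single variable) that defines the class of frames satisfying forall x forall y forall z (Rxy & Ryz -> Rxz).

A defining formula is □q → □□q (the 4 axiom).
Suppose □q→□□q is valid. Take Rxy, Ryz and set V(q)={w : Rxw}. Then □q at x, so □□q at x, so □q at y, so q at z, i.e. Rxz.

□q → □□q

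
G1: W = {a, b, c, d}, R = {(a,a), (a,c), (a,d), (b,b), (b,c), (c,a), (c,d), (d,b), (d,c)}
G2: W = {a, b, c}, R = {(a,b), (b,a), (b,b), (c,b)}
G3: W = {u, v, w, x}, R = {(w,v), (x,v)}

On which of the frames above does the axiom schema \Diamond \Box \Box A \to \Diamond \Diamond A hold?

The schema corresponds to a generalized confluence (Geach) condition: \forall x \forall y (xRy \to \exists w (y R^2 w \wedge x R^2 w)).
G1: ✓.
G2: ✓.
G3: fails — wRv but no t with vR²t and wR²t.
Valid on: G1, G2.

G1, G2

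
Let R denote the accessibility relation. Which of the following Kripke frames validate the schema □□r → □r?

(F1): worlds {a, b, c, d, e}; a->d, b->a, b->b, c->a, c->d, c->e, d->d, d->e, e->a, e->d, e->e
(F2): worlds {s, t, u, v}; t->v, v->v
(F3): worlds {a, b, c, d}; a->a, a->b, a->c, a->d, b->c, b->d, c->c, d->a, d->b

The schema corresponds to density: ∀x ∀y (Rxy → ∃z (Rxz ∧ Rzy)).
(F1): condition met.
(F2): condition met.
(F3): fails — Rbd but no z with Rbz and Rzd.
Valid on: (F1), (F2).

(F1), (F2)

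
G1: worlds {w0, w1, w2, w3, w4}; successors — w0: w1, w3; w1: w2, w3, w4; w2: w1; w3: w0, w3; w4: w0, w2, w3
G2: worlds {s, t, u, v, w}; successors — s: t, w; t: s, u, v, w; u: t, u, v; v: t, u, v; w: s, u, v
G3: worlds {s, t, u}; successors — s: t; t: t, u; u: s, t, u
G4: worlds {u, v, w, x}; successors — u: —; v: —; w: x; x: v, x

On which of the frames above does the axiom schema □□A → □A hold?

This is the axiom for density; its first-order frame correspondent is ∀x ∀y (Rxy → ∃z (Rxz ∧ Rzy)).
G1: fails — Rw4w2 but no z with Rw4z and Rzw2.
G2: fails — Rws but no z with Rwz and Rzs.
G3: holds.
G4: holds.
Valid on: G3, G4.

G3, G4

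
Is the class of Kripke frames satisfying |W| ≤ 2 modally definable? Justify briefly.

No

Modal frame validity is preserved under disjoint unions.
Any modal formula valid on each of 3 disjoint one-world frames is valid on their disjoint union (validity is preserved under disjoint unions). Each one-world frame has |W|=1≤2, but the union has |W|=3.
Hence having at most 2 worlds is not modally definable.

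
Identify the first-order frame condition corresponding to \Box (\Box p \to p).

This schema is the T□ axiom.
Its frame correspondent is shift-reflexivity — \forall x \forall y (Rxy \to Ryy).

shift-reflexivity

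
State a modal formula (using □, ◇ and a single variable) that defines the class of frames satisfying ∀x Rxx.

This is reflexivity; the standard corresponding axiom is T: □p → p.
Suppose □p→p is valid. At any x set V(p)={w : Rxw}. Then □p holds at x, so p holds at x, i.e. Rxx.

□p → p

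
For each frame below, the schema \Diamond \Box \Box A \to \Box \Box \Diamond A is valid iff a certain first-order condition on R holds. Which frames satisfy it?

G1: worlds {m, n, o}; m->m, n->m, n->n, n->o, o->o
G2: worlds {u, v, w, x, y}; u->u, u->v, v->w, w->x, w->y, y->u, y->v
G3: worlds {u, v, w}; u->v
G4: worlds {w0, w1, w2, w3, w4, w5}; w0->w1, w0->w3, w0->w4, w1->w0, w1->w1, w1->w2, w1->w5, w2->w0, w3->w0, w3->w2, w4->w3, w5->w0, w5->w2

Frame correspondent (Sahlqvist): \forall x \forall y \forall z ((xRy \wedge x R^2 z) \to \exists w (y R^2 w \wedge zRw)) — i.e. a generalized confluence (Geach) condition.
G1: fails — nRm, nR²o but no w with mR²w and oRw.
G2: fails — uRu, uR²w but no t with uR²t and wRt.
G3: satisfies the condition.
G4: fails — w0Rw4, w0R²w0 but no w with w4R²w and w0Rw.

G3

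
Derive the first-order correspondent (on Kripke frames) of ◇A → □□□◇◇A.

This is a Sahlqvist (Geach-type) schema ◇^1□^0A → □^3◇^2A.
Minimal-valuation argument: fix x; take any y with xR^1y and any z with xR^3z. Set V(A) to the set of worlds R-reachable from y in exactly 0 steps. Then □^0A holds at y, so the antecedent holds at x; validity forces ◇^2A at z, giving a w with zR^2w and yR^0w.
First-order correspondent: ∀x ∀y ∀z ((xRy ∧ xR³z) → ∃w (y = w ∧ zR²w)).

∀x ∀y ∀z ((xRy ∧ xR³z) → ∃w (y = w ∧ zR²w))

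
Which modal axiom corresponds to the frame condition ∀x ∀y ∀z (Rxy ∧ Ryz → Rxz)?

□q → □□q

This is transitivity; the standard corresponding axiom is 4: □q → □□q.
Suppose □q→□□q is valid. Take Rxy, Ryz and set V(q)={w : Rxw}. Then □q at x, so □□q at x, so □q at y, so q at z, i.e. Rxz.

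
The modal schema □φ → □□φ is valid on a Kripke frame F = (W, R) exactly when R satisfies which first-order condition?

Transitivity

This schema is the 4 axiom.
It corresponds to transitivity: ∀x ∀y ∀z (Rxy ∧ Ryz → Rxz).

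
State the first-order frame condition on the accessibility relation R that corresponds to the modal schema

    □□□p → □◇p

This is a Sahlqvist (Geach-type) schema ◇^0□^3p → □^1◇^1p.
Minimal-valuation argument: fix x; take any y with xR^0y and any z with xR^1z. Set V(p) to the set of worlds R-reachable from y in exactly 3 steps. Then □^3p holds at y, so the antecedent holds at x; validity forces ◇^1p at z, giving a w with zR^1w and yR^3w.
First-order correspondent: ∀x ∀z (xRz → ∃w (xR³w ∧ zRw)).

∀x ∀z (xRz → ∃w (xR³w ∧ zRw))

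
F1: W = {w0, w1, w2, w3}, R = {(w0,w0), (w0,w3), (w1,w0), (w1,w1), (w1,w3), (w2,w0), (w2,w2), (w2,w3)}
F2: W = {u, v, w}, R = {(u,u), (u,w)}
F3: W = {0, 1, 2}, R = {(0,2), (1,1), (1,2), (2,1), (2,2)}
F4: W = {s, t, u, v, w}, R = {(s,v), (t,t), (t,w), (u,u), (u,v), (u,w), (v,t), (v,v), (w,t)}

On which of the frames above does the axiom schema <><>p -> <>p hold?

F1, F2

Frame correspondent (Sahlqvist): forall x forall y forall z (Rxy & Ryz -> Rxz) — i.e. transitivity.
F1: holds.
F2: holds.
F3: fails — R02 and R21 but not R01.
F4: fails — Ruv and Rvt but not Rut.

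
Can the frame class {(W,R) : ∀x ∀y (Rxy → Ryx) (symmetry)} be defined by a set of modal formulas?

Definable; p → □◇p defines it

This is a Sahlqvist condition; the B axiom p → □◇p defines it.
Suppose p→□◇p is valid. Take Rxy and set V(p)={x}. Then p at x, so □◇p at x, so ◇p at y, so some z with Ryz has p; z=x, i.e. Ryx.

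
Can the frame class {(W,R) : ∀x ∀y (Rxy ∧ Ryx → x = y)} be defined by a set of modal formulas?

Modal frame validity is preserved under surjective bounded morphisms.
The 6-cycle (worlds a,b,c,d,e,f with a→b→c→d→e→f→a) is antisymmetric. Sending even-indexed worlds to a and odd-indexed worlds to b is a surjective bounded morphism onto the two-world frame with a↔b, which is not antisymmetric.
So the class is not modally definable.

Not modally definable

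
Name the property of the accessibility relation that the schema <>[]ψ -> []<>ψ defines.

convergence: forall x forall y forall z (Rxy & Rxz -> exists w (Ryw & Rzw))

This is the .2 axiom.
Its frame correspondent is convergence — forall x forall y forall z (Rxy & Rxz -> exists w (Ryw & Rzw)).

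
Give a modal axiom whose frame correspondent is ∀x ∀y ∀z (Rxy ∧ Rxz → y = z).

The condition is partial functionality. The CD schema ◇r → □r defines it.
Suppose ◇r→□r is valid. Take Rxy, Rxz and set V(r)={y}. Then ◇r at x, so □r at x, so r at z, i.e. z=y.

◇r → □r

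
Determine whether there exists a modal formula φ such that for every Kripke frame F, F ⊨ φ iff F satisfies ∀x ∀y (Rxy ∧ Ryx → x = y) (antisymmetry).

Not modally definable

Modal frame validity is preserved under surjective bounded morphisms.
The 8-cycle (worlds 0,1,2,3,4,5,6,7 with 0→1→2→3→4→5→6→7→0) is antisymmetric. Sending even-indexed worlds to s and odd-indexed worlds to t is a surjective bounded morphism onto the two-world frame with s↔t, which is not antisymmetric.
So the class is not modally definable.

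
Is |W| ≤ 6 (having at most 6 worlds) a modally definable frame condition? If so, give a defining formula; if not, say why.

Modal frame validity is preserved under disjoint unions.
Any modal formula valid on each of 7 disjoint one-world frames is valid on their disjoint union (validity is preserved under disjoint unions). Each one-world frame has |W|=1≤6, but the union has |W|=7.
So no modal formula (or set of formulas) defines exactly the |W|≤6 frames.

Not definable by any modal formula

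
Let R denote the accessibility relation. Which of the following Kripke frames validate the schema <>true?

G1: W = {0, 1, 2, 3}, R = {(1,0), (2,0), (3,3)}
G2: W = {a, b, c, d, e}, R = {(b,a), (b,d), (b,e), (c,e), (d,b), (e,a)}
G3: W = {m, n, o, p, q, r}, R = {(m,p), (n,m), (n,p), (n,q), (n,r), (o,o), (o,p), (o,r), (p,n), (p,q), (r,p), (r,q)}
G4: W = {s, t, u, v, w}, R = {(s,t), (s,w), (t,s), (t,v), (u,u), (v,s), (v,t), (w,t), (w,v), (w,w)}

G4

Frame correspondent (Sahlqvist): forall x exists y Rxy — i.e. seriality.
G1: fails — world 0 has no successor.
G2: fails — world a has no successor.
G3: fails — world q has no successor.
G4: condition met.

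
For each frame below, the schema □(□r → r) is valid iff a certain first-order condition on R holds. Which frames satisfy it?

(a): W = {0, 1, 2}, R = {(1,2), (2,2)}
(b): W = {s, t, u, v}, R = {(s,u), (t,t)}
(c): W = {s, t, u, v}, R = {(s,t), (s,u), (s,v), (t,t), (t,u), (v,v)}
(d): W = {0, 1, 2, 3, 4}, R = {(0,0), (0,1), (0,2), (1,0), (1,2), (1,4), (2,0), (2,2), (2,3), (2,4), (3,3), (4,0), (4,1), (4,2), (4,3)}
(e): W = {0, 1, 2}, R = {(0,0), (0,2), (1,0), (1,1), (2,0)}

(a)

Frame correspondent (Sahlqvist): ∀x ∀y (Rxy → Ryy) — i.e. shift-reflexivity.
(a): satisfies the condition.
(b): fails — Rsu but not Ruu.
(c): fails — Rtu but not Ruu.
(d): fails — R01 but not R11.
(e): fails — R02 but not R22.
Valid on: (a).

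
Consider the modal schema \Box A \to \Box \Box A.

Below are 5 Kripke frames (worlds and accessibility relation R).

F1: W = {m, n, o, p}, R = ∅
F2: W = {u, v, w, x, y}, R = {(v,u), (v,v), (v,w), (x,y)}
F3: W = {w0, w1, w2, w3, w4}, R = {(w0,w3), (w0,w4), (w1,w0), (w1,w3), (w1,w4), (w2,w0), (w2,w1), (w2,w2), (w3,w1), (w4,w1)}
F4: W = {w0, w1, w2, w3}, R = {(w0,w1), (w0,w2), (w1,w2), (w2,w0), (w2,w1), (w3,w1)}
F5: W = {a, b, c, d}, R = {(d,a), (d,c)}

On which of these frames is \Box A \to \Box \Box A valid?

F1, F2, F5

Frame correspondent (Sahlqvist): \forall x \forall y \forall z (Rxy \wedge Ryz \to Rxz) — i.e. transitivity.
F1: holds.
F2: holds.
F3: fails — Rw0w4 and Rw4w1 but not Rw0w1.
F4: fails — Rw1w2 and Rw2w1 but not Rw1w1.
F5: holds.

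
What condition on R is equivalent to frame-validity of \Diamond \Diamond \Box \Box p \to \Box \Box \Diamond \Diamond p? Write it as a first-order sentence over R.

\forall x \forall y \forall z ((x R^2 y \wedge x R^2 z) \to \exists w (y R^2 w \wedge z R^2 w))

This is a Sahlqvist (Geach-type) schema ◇^2□^2p → □^2◇^2p.
Minimal-valuation argument: fix x; take any y with xR^2y and any z with xR^2z. Set V(p) to the set of worlds R-reachable from y in exactly 2 steps. Then □^2p holds at y, so the antecedent holds at x; validity forces ◇^2p at z, giving a w with zR^2w and yR^2w.
First-order correspondent: \forall x \forall y \forall z ((x R^2 y \wedge x R^2 z) \to \exists w (y R^2 w \wedge z R^2 w)).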